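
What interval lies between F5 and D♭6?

m6

F to D spans six letter names (F-G-A-B-C-D) — that makes it a sixth of some quality.
A major sixth would be 9 semitones, but F5 to Db6 is 8 — one semitone narrower, making it a minor sixth.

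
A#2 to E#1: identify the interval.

perfect eleventh

Descending from A#2 to E#1 is the same interval as ascending E#1 to A#2.
E to A spans four letter names (E-F-G-A), plus an octave — that makes it an eleventh of some quality.
Counting semitones, E#1→A#2 is 17, which is the perfect eleventh.
(Equivalently, a compound perfect fourth: a perfect fourth plus an octave.)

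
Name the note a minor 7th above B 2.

Counting seven letter names up from B lands on A.
Moving 10 semitones up from B2 (the size of a minor seventh) reaches A3.

A 3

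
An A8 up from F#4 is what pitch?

An octave keeps the letter name F, an octave up from F.
An augmented octave is 13 semitones; 13 semitones up from F#4 gives F##5.

F##5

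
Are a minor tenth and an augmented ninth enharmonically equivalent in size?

Yes

A minor tenth spans 15 semitones, and an augmented ninth also spans 15 semitones — they're enharmonic.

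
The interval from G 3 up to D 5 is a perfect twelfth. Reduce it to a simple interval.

Subtracting seven from the interval number removes an octave: 12 − 7 = 5.
Quality carries through unchanged, so the simple form is a perfect fifth.

perfect fifth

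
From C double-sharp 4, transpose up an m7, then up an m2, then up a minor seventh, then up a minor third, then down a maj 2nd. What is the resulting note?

A minor seventh up from C##4 is B#4.
Up a minor second from B#4: C#5 (1 semitone up).
A minor seventh up from C#5 is B5.
Up a minor third from B5: D6 (3 semitones up).
Down a major second from D6: C6 (2 semitones down).

C 6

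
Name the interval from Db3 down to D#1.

dd15

Descending from Db3 to D#1 is the same interval as ascending D#1 to Db3.
D to D is the same letter name, plus 2 octaves: a fifteenth.
The perfect fifteenth is 24 semitones; here we have 22, two semitones narrower: doubly diminished.
(Equivalently, a compound doubly diminished octave: a doubly diminished octave plus an octave.)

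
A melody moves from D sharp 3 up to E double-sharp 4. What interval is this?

D to E spans two letter names (D-E), plus an octave, so the interval is some kind of ninth.
The major ninth is 14 semitones; here we have 15, one semitone wider: augmented.
(Equivalently, a compound augmented second: an augmented second plus an octave.)

augmented 9th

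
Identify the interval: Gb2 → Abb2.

G to A spans two letter names (G-A), so the interval is some kind of second.
At 1 semitone, Gb2→Abb2 falls one short of a major second: minor.

minor 2nd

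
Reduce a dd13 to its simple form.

Each octave removed subtracts seven from the number: 13 − 7 = 6.
That makes a doubly diminished thirteenth a compound doubly diminished sixth — an octave plus a doubly diminished sixth.

doubly diminished 6th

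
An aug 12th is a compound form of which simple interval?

augmented fifth

Each octave removed subtracts seven from the number: 12 − 7 = 5.
That makes an augmented twelfth a compound augmented fifth — an octave plus an augmented fifth.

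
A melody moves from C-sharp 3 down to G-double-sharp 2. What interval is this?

Descending from C#3 to G##2 is the same interval as ascending G##2 to C#3.
G to C spans four letter names (G-A-B-C): a fourth.
G##2 to C#3 spans 4 semitones — one semitone narrower than the perfect fourth (5) — giving a diminished fourth.

diminished fourth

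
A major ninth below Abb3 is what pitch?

Gbb2

The ninth's letter: A down two letter names plus an octave → G.
A major ninth is 14 semitones; 14 semitones down from Abb3 gives Gbb2.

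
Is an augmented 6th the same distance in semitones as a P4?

No

An augmented sixth spans 10 semitones; a perfect fourth spans 5 semitones. They differ by 5.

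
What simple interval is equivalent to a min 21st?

Subtracting seven from the interval number removes an octave: 21 − 14 = 7.
That makes a minor twenty-first a compound minor seventh — 2 octaves plus a minor seventh.

m7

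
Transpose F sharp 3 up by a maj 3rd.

A sharp 3

Counting three letter names up from F lands on A.
A major third spans 4 semitones, so from F#3 the target pitch is A#3.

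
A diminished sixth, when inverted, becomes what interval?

augmented 3rd

The rule of nine gives the new number: 9 − 6 = 3, so a sixth becomes a third.
Quality inverts too: diminished becomes augmented. That makes the inversion an augmented third.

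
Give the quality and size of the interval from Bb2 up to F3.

B to F spans five letter names (B-C-D-E-F) — that makes it a fifth of some quality.
The perfect fifth spans 7 semitones, and Bb2 to F3 is exactly 7 semitones — so this is a perfect fifth.

perfect 5th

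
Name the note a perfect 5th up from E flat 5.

B flat 5

The fifth takes the letter from E up to B.
A perfect fifth is 7 semitones; 7 semitones up from Eb5 gives Bb5.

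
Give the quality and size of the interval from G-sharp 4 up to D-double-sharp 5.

augmented 5th

G to D spans five letter names (G-A-B-C-D), so the interval is some kind of fifth.
The perfect fifth is 7 semitones; here we have 8, one semitone wider: augmented.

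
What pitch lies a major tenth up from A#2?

Three letters up from A (plus an octave) reaches C.
A major tenth is 16 semitones; 16 semitones up from A#2 gives C##4.

C##4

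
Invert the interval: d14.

augmented 2nd

First reduce the compound diminished fourteenth to its simple form, a diminished seventh.
The rule of nine gives the new number: 9 − 7 = 2, so a seventh becomes a second.
The quality also flips — diminished becomes augmented — giving an augmented second.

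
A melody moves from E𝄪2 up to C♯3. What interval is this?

E to C spans six letter names (E-F-G-A-B-C), so the interval is some kind of sixth.
A major sixth would be 9 semitones; E##2 to C#3 is 7, two semitones narrower, so the interval is diminished.

d6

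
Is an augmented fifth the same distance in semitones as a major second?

An augmented fifth is 8 semitones but a major second is 2 semitones — different sizes.

No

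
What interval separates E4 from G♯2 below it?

Descending from E4 to G#2 is the same interval as ascending G#2 to E4.
G to E spans six letter names (G-A-B-C-D-E), plus an octave: a thirteenth.
A major thirteenth would be 21 semitones, but G#2 to E4 is 20 — one semitone narrower, making it a minor thirteenth.
(Equivalently, a compound minor sixth: a minor sixth plus an octave.)

m13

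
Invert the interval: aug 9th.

First reduce the compound augmented ninth to its simple form, an augmented second.
The rule of nine gives the new number: 9 − 2 = 7, so a second becomes a seventh.
And augmented becomes diminished under inversion, so we get a diminished seventh.

diminished 7th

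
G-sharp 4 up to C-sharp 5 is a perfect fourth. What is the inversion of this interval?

perfect 5th

Interval numbers invert to sum to nine: 4 + 5 = 9, so a fourth inverts to a fifth.
The quality also flips — perfect stays perfect — giving a perfect fifth.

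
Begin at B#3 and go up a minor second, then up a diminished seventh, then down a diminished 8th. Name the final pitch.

B#3 up a minor second → C#4 (1 semitone).
Up a diminished seventh from C#4: Bb4 (9 semitones up).
Down a diminished octave from Bb4: B3 (11 semitones down).

B3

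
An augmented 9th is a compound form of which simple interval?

Each octave removed subtracts seven from the number: 9 − 7 = 2.
Quality carries through unchanged, so the simple form is an augmented second.

A2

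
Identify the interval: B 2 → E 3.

B to E spans four letter names (B-C-D-E), so the interval is some kind of fourth.
The perfect fourth spans 5 semitones, and B2 to E3 is exactly 5 semitones — so this is a perfect fourth.

P4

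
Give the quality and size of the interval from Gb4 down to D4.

diminished fourth

Descending from Gb4 to D4 is the same interval as ascending D4 to Gb4.
D to G spans four letter names (D-E-F-G) — that makes it a fourth of some quality.
D4 to Gb4 spans 4 semitones — one semitone narrower than the perfect fourth (5) — giving a diminished fourth.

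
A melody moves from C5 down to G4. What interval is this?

perfect 4th

Descending from C5 to G4 is the same interval as ascending G4 to C5.
G to C spans four letter names (G-A-B-C), so the interval is some kind of fourth.
Counting semitones, G4→C5 is 5, which is the perfect fourth.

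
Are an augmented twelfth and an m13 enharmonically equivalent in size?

An augmented twelfth = 20 semitones = a minor thirteenth; enharmonically equal.

Yes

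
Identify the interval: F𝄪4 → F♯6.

F to F is the same letter name, plus 2 octaves — that makes it a fifteenth of some quality.
F##4 to F#6 spans 23 semitones — one semitone narrower than the perfect fifteenth (24) — giving a diminished fifteenth.
(Equivalently, a compound diminished octave: a diminished octave plus an octave.)

diminished fifteenth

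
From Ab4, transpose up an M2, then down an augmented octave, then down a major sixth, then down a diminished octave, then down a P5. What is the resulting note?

Gb1

Ab4 up a major second → Bb4 (2 semitones).
An augmented octave down from Bb4 is Bbb3.
Down a major sixth from Bbb3: Dbb3 (9 semitones down).
A diminished octave down from Dbb3 is Db2.
Db2 down a perfect fifth → Gb1 (7 semitones).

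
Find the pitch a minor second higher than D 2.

Two letter names up from D: E.
Moving 1 semitone up from D2 (the size of a minor second) reaches Eb2.

E flat 2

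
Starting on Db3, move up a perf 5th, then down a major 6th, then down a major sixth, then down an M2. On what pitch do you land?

A perfect fifth up from Db3 is Ab3.
Ab3 down a major sixth → Cb3 (9 semitones).
A major sixth down from Cb3 is Ebb2.
Down a major second from Ebb2: Dbb2 (2 semitones down).

Dbb2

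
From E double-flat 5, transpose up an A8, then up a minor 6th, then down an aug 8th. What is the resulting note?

Ebb5 up an augmented octave → Eb6 (13 semitones).
A minor sixth up from Eb6 is Cb7.
Down an augmented octave from Cb7: Cbb6 (13 semitones down).

C double-flat 6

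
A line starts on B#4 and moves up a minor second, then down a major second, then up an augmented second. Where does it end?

C##5

B#4 up a minor second → C#5 (1 semitone).
C#5 down a major second → B4 (2 semitones).
An augmented second up from B4 is C##5.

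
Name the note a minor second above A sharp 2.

Counting two letter names up from A lands on B.
A minor second spans 1 semitone, so from A#2 the target pitch is B2.

B 2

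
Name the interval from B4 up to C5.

B to C spans two letter names (B-C) — that makes it a second of some quality.
A major second would be 2 semitones, but B4 to C5 is 1 — one semitone narrower, making it a minor second.

minor second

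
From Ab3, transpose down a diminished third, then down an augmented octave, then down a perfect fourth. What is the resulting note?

Down a diminished third from Ab3: F#3 (2 semitones down).
Down an augmented octave from F#3: F2 (13 semitones down).
Down a perfect fourth from F2: C2 (5 semitones down).

C2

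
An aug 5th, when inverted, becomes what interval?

diminished 4th

Inverted interval numbers add to nine, so a fifth pairs with a fourth (5 + 4 = 9).
The quality also flips — augmented becomes diminished — giving a diminished fourth.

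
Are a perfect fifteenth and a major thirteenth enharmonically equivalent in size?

No

24 semitones (perfect fifteenth) vs 21 semitones (major thirteenth): not equal.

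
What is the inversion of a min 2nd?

M7

The rule of nine gives the new number: 9 − 2 = 7, so a second becomes a seventh.
And minor becomes major under inversion, so we get a major seventh.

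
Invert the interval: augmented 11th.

diminished 5th

First reduce the compound augmented eleventh to its simple form, an augmented fourth.
Interval numbers invert to sum to nine: 4 + 5 = 9, so a fourth inverts to a fifth.
The quality also flips — augmented becomes diminished — giving a diminished fifth.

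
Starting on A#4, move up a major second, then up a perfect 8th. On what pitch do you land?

B#5

Up a major second from A#4: B#4 (2 semitones up).
Up a perfect octave from B#4: B#5 (12 semitones up).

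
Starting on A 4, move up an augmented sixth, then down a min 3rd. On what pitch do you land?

A4 up an augmented sixth → F##5 (10 semitones).
Down a minor third from F##5: D##5 (3 semitones down).

D double-sharp 5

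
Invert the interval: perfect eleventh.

First reduce the compound perfect eleventh to its simple form, a perfect fourth.
Inverted interval numbers add to nine, so a fourth pairs with a fifth (4 + 5 = 9).
And perfect stays perfect under inversion, so we get a perfect fifth.

P5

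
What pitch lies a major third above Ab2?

C3

Three letter names up from A: C.
Moving 4 semitones up from Ab2 (the size of a major third) reaches C3.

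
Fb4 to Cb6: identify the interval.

P12

F to C spans five letter names (F-G-A-B-C), plus an octave — that makes it a twelfth of some quality.
Fb4 to Cb6 is 19 semitones, matching the perfect twelfth exactly, so the quality is perfect.
(Equivalently, a compound perfect fifth: a perfect fifth plus an octave.)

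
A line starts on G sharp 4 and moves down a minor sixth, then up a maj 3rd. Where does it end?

D double-sharp 4

A minor sixth down from G#4 is B#3.
B#3 up a major third → D##4 (4 semitones).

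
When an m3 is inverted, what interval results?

The rule of nine gives the new number: 9 − 3 = 6, so a third becomes a sixth.
The quality also flips — minor becomes major — giving a major sixth.

major sixth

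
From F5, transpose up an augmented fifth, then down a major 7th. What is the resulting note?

An augmented fifth up from F5 is C#6.
C#6 down a major seventh → D5 (11 semitones).

D5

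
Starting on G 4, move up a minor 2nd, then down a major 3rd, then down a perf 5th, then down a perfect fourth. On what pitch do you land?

A minor second up from G4 is Ab4.
Down a major third from Ab4: Fb4 (4 semitones down).
A perfect fifth down from Fb4 is Bbb3.
Bbb3 down a perfect fourth → Fb3 (5 semitones).

F flat 3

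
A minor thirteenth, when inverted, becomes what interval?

First reduce the compound minor thirteenth to its simple form, a minor sixth.
The rule of nine gives the new number: 9 − 6 = 3, so a sixth becomes a third.
And minor becomes major under inversion, so we get a major third.

major third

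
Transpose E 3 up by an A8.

For an octave the letter name doesn't change: still E, an octave up.
Moving 13 semitones up from E3 (the size of an augmented octave) reaches E#4.

E sharp 4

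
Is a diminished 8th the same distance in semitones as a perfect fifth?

No

A diminished octave is 11 semitones but a perfect fifth is 7 semitones — different sizes.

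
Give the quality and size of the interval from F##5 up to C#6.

F to C spans five letter names (F-G-A-B-C), so the interval is some kind of fifth.
A perfect fifth would be 7 semitones; F##5 to C#6 is 6, one semitone narrower, so the interval is diminished.

diminished fifth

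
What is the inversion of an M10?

First reduce the compound major tenth to its simple form, a major third.
Inverted interval numbers add to nine, so a third pairs with a sixth (3 + 6 = 9).
Quality inverts too: major becomes minor. That makes the inversion a minor sixth.

minor sixth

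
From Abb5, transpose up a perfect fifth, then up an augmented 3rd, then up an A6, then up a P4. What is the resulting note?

A#7

Abb5 up a perfect fifth → Ebb6 (7 semitones).
An augmented third up from Ebb6 is G6.
G6 up an augmented sixth → E#7 (10 semitones).
A perfect fourth up from E#7 is A#7.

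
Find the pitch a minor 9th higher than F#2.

G3

The ninth's letter: F up two letter names plus an octave → G.
A minor ninth spans 13 semitones, so from F#2 the target pitch is G3.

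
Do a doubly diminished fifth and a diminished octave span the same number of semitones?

No

A doubly diminished fifth is 5 semitones but a diminished octave is 11 semitones — different sizes.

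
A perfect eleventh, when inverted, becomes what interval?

First reduce the compound perfect eleventh to its simple form, a perfect fourth.
Inverted interval numbers add to nine, so a fourth pairs with a fifth (4 + 5 = 9).
Quality inverts too: perfect stays perfect. That makes the inversion a perfect fifth.

perfect fifth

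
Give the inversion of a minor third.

Interval numbers invert to sum to nine: 3 + 6 = 9, so a third inverts to a sixth.
The quality also flips — minor becomes major — giving a major sixth.

major sixth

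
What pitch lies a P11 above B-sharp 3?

The eleventh's letter: B up four letter names plus an octave → E.
Moving 17 semitones up from B#3 (the size of a perfect eleventh) reaches E#5.

E-sharp 5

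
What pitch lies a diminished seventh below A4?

B#3

Counting seven letter names down from A lands on B.
A diminished seventh spans 9 semitones, so from A4 the target pitch is B#3.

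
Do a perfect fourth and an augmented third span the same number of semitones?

Both span 5 semitones: a perfect fourth and an augmented third are the same chromatic distance.

Yes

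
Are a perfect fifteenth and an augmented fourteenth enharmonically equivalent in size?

Both span 24 semitones: a perfect fifteenth and an augmented fourteenth are the same chromatic distance.

Yes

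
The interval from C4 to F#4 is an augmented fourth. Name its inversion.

The rule of nine gives the new number: 9 − 4 = 5, so a fourth becomes a fifth.
The quality also flips — augmented becomes diminished — giving a diminished fifth.

diminished 5th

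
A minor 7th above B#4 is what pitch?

A#5

Seven letter names up from B: A.
Moving 10 semitones up from B#4 (the size of a minor seventh) reaches A#5.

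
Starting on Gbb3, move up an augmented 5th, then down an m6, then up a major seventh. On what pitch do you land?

Gbb3 up an augmented fifth → Db4 (8 semitones).
Down a minor sixth from Db4: F3 (8 semitones down).
A major seventh up from F3 is E4.

E4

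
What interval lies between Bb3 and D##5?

doubly augmented tenth

B to D spans three letter names (B-C-D), plus an octave: a tenth.
Bb3 to D##5 spans 18 semitones — two semitones wider than the major tenth (16) — giving a doubly augmented tenth.
(Equivalently, a compound doubly augmented third: a doubly augmented third plus an octave.)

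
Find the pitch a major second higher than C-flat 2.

D-flat 2

Counting two letter names up from C lands on D.
A major second is 2 semitones; 2 semitones up from Cb2 gives Db2.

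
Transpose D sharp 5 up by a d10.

Counting three letter names plus an octave up from D lands on F.
A diminished tenth spans 14 semitones, so from D#5 the target pitch is F6.

F 6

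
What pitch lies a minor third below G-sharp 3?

The third takes the letter from G down to E.
A minor third spans 3 semitones, so from G#3 the target pitch is E#3.

E-sharp 3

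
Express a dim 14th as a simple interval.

Take out an octave (7 from the number): 14 − 7 = 7.
So a diminished fourteenth is an octave plus a diminished seventh. The quality is unchanged.

diminished 7th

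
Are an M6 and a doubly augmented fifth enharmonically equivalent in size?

Both span 9 semitones: a major sixth and a doubly augmented fifth are the same chromatic distance.

Yes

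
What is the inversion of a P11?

First reduce the compound perfect eleventh to its simple form, a perfect fourth.
Interval numbers invert to sum to nine: 4 + 5 = 9, so a fourth inverts to a fifth.
The quality also flips — perfect stays perfect — giving a perfect fifth.

perfect 5th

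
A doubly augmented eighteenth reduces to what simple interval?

doubly augmented fourth

Take out 2 octaves (14 from the number): 18 − 14 = 4.
That makes a doubly augmented eighteenth a compound doubly augmented fourth — 2 octaves plus a doubly augmented fourth.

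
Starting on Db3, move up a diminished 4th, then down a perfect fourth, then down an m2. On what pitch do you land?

Cb3

Db3 up a diminished fourth → Gbb3 (4 semitones).
Down a perfect fourth from Gbb3: Dbb3 (5 semitones down).
Dbb3 down a minor second → Cb3 (1 semitone).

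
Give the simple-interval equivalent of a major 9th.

Take out an octave (7 from the number): 9 − 7 = 2.
That makes a major ninth a compound major second — an octave plus a major second.

major 2nd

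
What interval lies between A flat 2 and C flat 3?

minor third

A to C spans three letter names (A-B-C), so the interval is some kind of third.
A major third would be 4 semitones, but Ab2 to Cb3 is 3 — one semitone narrower, making it a minor third.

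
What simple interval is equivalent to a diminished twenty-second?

diminished 8th

Each octave removed subtracts seven from the number: 22 − 14 = 8.
Quality carries through unchanged, so the simple form is a diminished octave.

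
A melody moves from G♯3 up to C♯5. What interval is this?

G to C spans four letter names (G-A-B-C), plus an octave: an eleventh.
Counting semitones, G#3→C#5 is 17, which is the perfect eleventh.
(Equivalently, a compound perfect fourth: a perfect fourth plus an octave.)

perfect 11th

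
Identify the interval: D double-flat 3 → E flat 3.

augmented second

D to E spans two letter names (D-E) — that makes it a second of some quality.
Dbb3 to Eb3 spans 3 semitones — one semitone wider than the major second (2) — giving an augmented second.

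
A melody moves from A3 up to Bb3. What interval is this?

m2

A to B spans two letter names (A-B), so the interval is some kind of second.
A major second would be 2 semitones, but A3 to Bb3 is 1 — one semitone narrower, making it a minor second.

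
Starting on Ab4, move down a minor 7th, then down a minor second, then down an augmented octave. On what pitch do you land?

Ab4 down a minor seventh → Bb3 (10 semitones).
Down a minor second from Bb3: A3 (1 semitone down).
An augmented octave down from A3 is Ab2.

Ab2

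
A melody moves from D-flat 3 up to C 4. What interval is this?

M7

D to C spans seven letter names (D-E-F-G-A-B-C): a seventh.
Counting semitones, Db3→C4 is 11, which is the major seventh.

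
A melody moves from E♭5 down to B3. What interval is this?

Descending from Eb5 to B3 is the same interval as ascending B3 to Eb5.
B to E spans four letter names (B-C-D-E), plus an octave: an eleventh.
The perfect eleventh is 17 semitones; here we have 16, one semitone narrower: diminished.
(Equivalently, a compound diminished fourth: a diminished fourth plus an octave.)

diminished 11th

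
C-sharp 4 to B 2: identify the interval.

Descending from C#4 to B2 is the same interval as ascending B2 to C#4.
B to C spans two letter names (B-C), plus an octave, so the interval is some kind of ninth.
Counting semitones, B2→C#4 is 14, which is the major ninth.
(Equivalently, a compound major second: a major second plus an octave.)

major ninth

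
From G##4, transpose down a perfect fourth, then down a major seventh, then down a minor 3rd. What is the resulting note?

G##4 down a perfect fourth → D##4 (5 semitones).
A major seventh down from D##4 is E#3.
Down a minor third from E#3: C##3 (3 semitones down).

C##3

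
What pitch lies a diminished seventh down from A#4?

B##3

Seven letter names down from A: B.
Moving 9 semitones down from A#4 (the size of a diminished seventh) reaches B##3.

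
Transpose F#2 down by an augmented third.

Db2

The third takes the letter from F down to D.
Moving 5 semitones down from F#2 (the size of an augmented third) reaches Db2.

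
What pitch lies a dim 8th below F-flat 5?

F 4

For an octave the letter name doesn't change: still F, an octave down.
Moving 11 semitones down from Fb5 (the size of a diminished octave) reaches F4.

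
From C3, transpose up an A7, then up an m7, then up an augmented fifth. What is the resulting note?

E##5

Up an augmented seventh from C3: B#3 (12 semitones up).
Up a minor seventh from B#3: A#4 (10 semitones up).
A#4 up an augmented fifth → E##5 (8 semitones).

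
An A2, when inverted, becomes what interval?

The rule of nine gives the new number: 9 − 2 = 7, so a second becomes a seventh.
The quality also flips — augmented becomes diminished — giving a diminished seventh.

diminished 7th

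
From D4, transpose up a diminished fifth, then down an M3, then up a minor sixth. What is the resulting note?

A diminished fifth up from D4 is Ab4.
A major third down from Ab4 is Fb4.
Up a minor sixth from Fb4: Dbb5 (8 semitones up).

Dbb5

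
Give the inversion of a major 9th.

minor 7th

First reduce the compound major ninth to its simple form, a major second.
Interval numbers invert to sum to nine: 2 + 7 = 9, so a second inverts to a seventh.
The quality also flips — major becomes minor — giving a minor seventh.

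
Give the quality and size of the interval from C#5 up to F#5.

C to F spans four letter names (C-D-E-F), so the interval is some kind of fourth.
The perfect fourth spans 5 semitones, and C#5 to F#5 is exactly 5 semitones — so this is a perfect fourth.

P4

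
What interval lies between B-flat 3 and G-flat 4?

minor sixth

B to G spans six letter names (B-C-D-E-F-G) — that makes it a sixth of some quality.
At 8 semitones, Bb3→Gb4 falls one short of a major sixth: minor.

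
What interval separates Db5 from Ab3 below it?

perfect 11th

Descending from Db5 to Ab3 is the same interval as ascending Ab3 to Db5.
A to D spans four letter names (A-B-C-D), plus an octave, so the interval is some kind of eleventh.
The perfect eleventh spans 17 semitones, and Ab3 to Db5 is exactly 17 semitones — so this is a perfect eleventh.
(Equivalently, a compound perfect fourth: a perfect fourth plus an octave.)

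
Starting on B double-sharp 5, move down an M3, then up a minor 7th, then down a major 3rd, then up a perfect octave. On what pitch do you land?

Down a major third from B##5: G##5 (4 semitones down).
A minor seventh up from G##5 is F##6.
Down a major third from F##6: D#6 (4 semitones down).
Up a perfect octave from D#6: D#7 (12 semitones up).

D sharp 7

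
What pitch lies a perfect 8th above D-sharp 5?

An octave keeps the letter name D, an octave up from D.
A perfect octave is 12 semitones; 12 semitones up from D#5 gives D#6.

D-sharp 6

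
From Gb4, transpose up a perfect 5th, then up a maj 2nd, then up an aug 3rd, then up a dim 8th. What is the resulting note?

G6

Up a perfect fifth from Gb4: Db5 (7 semitones up).
A major second up from Db5 is Eb5.
Eb5 up an augmented third → G#5 (5 semitones).
A diminished octave up from G#5 is G6.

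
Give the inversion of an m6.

Interval numbers invert to sum to nine: 6 + 3 = 9, so a sixth inverts to a third.
The quality also flips — minor becomes major — giving a major third.

major 3rd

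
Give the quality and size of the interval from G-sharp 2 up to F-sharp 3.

G to F spans seven letter names (G-A-B-C-D-E-F): a seventh.
G#2 to F#3 is 10 semitones, a half step short of the major seventh (11), so this is minor.

m7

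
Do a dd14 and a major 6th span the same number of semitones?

A doubly diminished fourteenth is 20 semitones but a major sixth is 9 semitones — different sizes.

No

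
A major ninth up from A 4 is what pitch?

Counting two letter names plus an octave up from A lands on B.
A major ninth is 14 semitones; 14 semitones up from A4 gives B5.

B 5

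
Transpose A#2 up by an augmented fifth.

E##3

Counting five letter names up from A lands on E.
An augmented fifth is 8 semitones; 8 semitones up from A#2 gives E##3.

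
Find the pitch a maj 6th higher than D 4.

The sixth takes the letter from D up to B.
Moving 9 semitones up from D4 (the size of a major sixth) reaches B4.

B 4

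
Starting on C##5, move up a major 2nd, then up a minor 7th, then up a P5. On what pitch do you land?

G##6

A major second up from C##5 is D##5.
D##5 up a minor seventh → C##6 (10 semitones).
Up a perfect fifth from C##6: G##6 (7 semitones up).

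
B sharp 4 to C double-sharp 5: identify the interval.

M2

B to C spans two letter names (B-C): a second.
Counting semitones, B#4→C##5 is 2, which is the major second.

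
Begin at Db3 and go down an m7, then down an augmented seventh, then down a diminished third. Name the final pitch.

Db1

Db3 down a minor seventh → Eb2 (10 semitones).
An augmented seventh down from Eb2 is Fbb1.
Down a diminished third from Fbb1: Db1 (2 semitones down).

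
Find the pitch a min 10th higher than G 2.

The tenth's letter: G up three letter names plus an octave → B.
A minor tenth is 15 semitones; 15 semitones up from G2 gives Bb3.

B-flat 3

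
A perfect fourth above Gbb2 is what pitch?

Cbb3

Counting four letter names up from G lands on C.
A perfect fourth is 5 semitones; 5 semitones up from Gbb2 gives Cbb3.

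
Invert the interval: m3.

M6

Interval numbers invert to sum to nine: 3 + 6 = 9, so a third inverts to a sixth.
The quality also flips — minor becomes major — giving a major sixth.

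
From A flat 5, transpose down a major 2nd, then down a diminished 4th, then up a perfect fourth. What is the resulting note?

G 5

A major second down from Ab5 is Gb5.
Gb5 down a diminished fourth → D5 (4 semitones).
A perfect fourth up from D5 is G5.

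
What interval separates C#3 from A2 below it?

Descending from C#3 to A2 is the same interval as ascending A2 to C#3.
A to C spans three letter names (A-B-C), so the interval is some kind of third.
The major third spans 4 semitones, and A2 to C#3 is exactly 4 semitones — so this is a major third.

major third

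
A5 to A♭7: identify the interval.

d15

A to A is the same letter name, plus 2 octaves — that makes it a fifteenth of some quality.
A5 to Ab7 spans 23 semitones — one semitone narrower than the perfect fifteenth (24) — giving a diminished fifteenth.
(Equivalently, a compound diminished octave: a diminished octave plus an octave.)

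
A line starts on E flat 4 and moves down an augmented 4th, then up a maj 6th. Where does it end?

G flat 4

An augmented fourth down from Eb4 is Bbb3.
Bbb3 up a major sixth → Gb4 (9 semitones).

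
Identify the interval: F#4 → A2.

major 13th

Descending from F#4 to A2 is the same interval as ascending A2 to F#4.
A to F spans six letter names (A-B-C-D-E-F), plus an octave — that makes it a thirteenth of some quality.
A2 to F#4 is 21 semitones, matching the major thirteenth exactly, so the quality is major.
(Equivalently, a compound major sixth: a major sixth plus an octave.)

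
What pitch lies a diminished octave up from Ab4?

An octave keeps the letter name A, an octave up from A.
Moving 11 semitones up from Ab4 (the size of a diminished octave) reaches Abb5.

Abb5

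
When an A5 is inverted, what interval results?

The rule of nine gives the new number: 9 − 5 = 4, so a fifth becomes a fourth.
The quality also flips — augmented becomes diminished — giving a diminished fourth.

diminished 4th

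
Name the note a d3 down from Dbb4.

Three letter names down from D: B.
Moving 2 semitones down from Dbb4 (the size of a diminished third) reaches Bb3.

Bb3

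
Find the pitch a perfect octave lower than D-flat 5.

For an octave the letter name doesn't change: still D, an octave down.
A perfect octave spans 12 semitones, so from Db5 the target pitch is Db4.

D-flat 4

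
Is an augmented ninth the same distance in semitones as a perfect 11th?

No

15 semitones (augmented ninth) vs 17 semitones (perfect eleventh): not equal.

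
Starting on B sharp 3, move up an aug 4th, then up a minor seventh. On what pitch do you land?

D double-sharp 5

Up an augmented fourth from B#3: E##4 (6 semitones up).
A minor seventh up from E##4 is D##5.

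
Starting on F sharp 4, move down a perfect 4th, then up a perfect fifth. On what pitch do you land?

A perfect fourth down from F#4 is C#4.
C#4 up a perfect fifth → G#4 (7 semitones).

G sharp 4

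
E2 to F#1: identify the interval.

minor seventh

Descending from E2 to F#1 is the same interval as ascending F#1 to E2.
F to E spans seven letter names (F-G-A-B-C-D-E) — that makes it a seventh of some quality.
F#1 to E2 is 10 semitones, a half step short of the major seventh (11), so this is minor.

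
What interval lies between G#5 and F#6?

m7

G to F spans seven letter names (G-A-B-C-D-E-F), so the interval is some kind of seventh.
At 10 semitones, G#5→F#6 falls one short of a major seventh: minor.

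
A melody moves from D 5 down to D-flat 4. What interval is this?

Descending from D5 to Db4 is the same interval as ascending Db4 to D5.
D to D is the same letter name, plus an octave, so the interval is some kind of octave.
A perfect octave would be 12 semitones; Db4 to D5 is 13, one semitone wider, so the interval is augmented.

augmented 8th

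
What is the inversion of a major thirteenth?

minor 3rd

First reduce the compound major thirteenth to its simple form, a major sixth.
Inverted interval numbers add to nine, so a sixth pairs with a third (6 + 3 = 9).
And major becomes minor under inversion, so we get a minor third.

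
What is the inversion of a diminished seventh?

The rule of nine gives the new number: 9 − 7 = 2, so a seventh becomes a second.
The quality also flips — diminished becomes augmented — giving an augmented second.

augmented second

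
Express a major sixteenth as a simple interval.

Each octave removed subtracts seven from the number: 16 − 14 = 2.
So a major sixteenth is 2 octaves plus a major second. The quality is unchanged.

major second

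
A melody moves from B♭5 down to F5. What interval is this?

Descending from Bb5 to F5 is the same interval as ascending F5 to Bb5.
F to B spans four letter names (F-G-A-B), so the interval is some kind of fourth.
F5 to Bb5 is 5 semitones, matching the perfect fourth exactly, so the quality is perfect.

perfect 4th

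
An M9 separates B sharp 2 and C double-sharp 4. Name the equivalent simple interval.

Each octave removed subtracts seven from the number: 9 − 7 = 2.
So a major ninth is an octave plus a major second. The quality is unchanged.

M2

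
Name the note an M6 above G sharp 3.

E sharp 4

The sixth takes the letter from G up to E.
A major sixth is 9 semitones; 9 semitones up from G#3 gives E#4.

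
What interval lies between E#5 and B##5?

augmented 5th

E to B spans five letter names (E-F-G-A-B) — that makes it a fifth of some quality.
The perfect fifth is 7 semitones; here we have 8, one semitone wider: augmented.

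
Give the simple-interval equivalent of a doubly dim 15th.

Each octave removed subtracts seven from the number: 15 − 7 = 8.
So a doubly diminished fifteenth is an octave plus a doubly diminished octave. The quality is unchanged.

doubly diminished octave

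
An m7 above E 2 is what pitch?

Counting seven letter names up from E lands on D.
A minor seventh is 10 semitones; 10 semitones up from E2 gives D3.

D 3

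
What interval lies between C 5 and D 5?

C to D spans two letter names (C-D) — that makes it a second of some quality.
C5 to D5 is 2 semitones, matching the major second exactly, so the quality is major.

major second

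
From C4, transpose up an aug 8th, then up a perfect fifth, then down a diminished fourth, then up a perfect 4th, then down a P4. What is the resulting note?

An augmented octave up from C4 is C#5.
Up a perfect fifth from C#5: G#5 (7 semitones up).
A diminished fourth down from G#5 is D##5.
A perfect fourth up from D##5 is G##5.
G##5 down a perfect fourth → D##5 (5 semitones).

D##5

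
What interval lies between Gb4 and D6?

G to D spans five letter names (G-A-B-C-D), plus an octave — that makes it a twelfth of some quality.
Gb4 to D6 spans 20 semitones — one semitone wider than the perfect twelfth (19) — giving an augmented twelfth.
(Equivalently, a compound augmented fifth: an augmented fifth plus an octave.)

augmented twelfth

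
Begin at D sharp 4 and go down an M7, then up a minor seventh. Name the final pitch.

Down a major seventh from D#4: E3 (11 semitones down).
Up a minor seventh from E3: D4 (10 semitones up).

D 4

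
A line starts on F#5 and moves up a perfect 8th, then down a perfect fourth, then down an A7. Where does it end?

Db5

Up a perfect octave from F#5: F#6 (12 semitones up).
A perfect fourth down from F#6 is C#6.
An augmented seventh down from C#6 is Db5.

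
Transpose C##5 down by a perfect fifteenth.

The letter stays C (same as the start), shifted two octaves down.
A perfect fifteenth spans 24 semitones, so from C##5 the target pitch is C##3.

C##3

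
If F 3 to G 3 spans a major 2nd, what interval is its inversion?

m7

Inverted interval numbers add to nine, so a second pairs with a seventh (2 + 7 = 9).
Quality inverts too: major becomes minor. That makes the inversion a minor seventh.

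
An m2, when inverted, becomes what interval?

Interval numbers invert to sum to nine: 2 + 7 = 9, so a second inverts to a seventh.
And minor becomes major under inversion, so we get a major seventh.

major 7th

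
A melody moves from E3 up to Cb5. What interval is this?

E to C spans six letter names (E-F-G-A-B-C), plus an octave — that makes it a thirteenth of some quality.
The major thirteenth is 21 semitones; here we have 19, two semitones narrower: diminished.
(Equivalently, a compound diminished sixth: a diminished sixth plus an octave.)

diminished thirteenth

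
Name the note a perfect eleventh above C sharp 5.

Counting four letter names plus an octave up from C lands on F.
A perfect eleventh spans 17 semitones, so from C#5 the target pitch is F#6.

F sharp 6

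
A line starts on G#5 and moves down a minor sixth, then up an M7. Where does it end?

G#5 down a minor sixth → B#4 (8 semitones).
Up a major seventh from B#4: A##5 (11 semitones up).

A##5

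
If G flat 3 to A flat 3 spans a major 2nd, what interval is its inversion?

Inverted interval numbers add to nine, so a second pairs with a seventh (2 + 7 = 9).
The quality also flips — major becomes minor — giving a minor seventh.

m7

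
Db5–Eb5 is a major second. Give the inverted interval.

minor 7th

Interval numbers invert to sum to nine: 2 + 7 = 9, so a second inverts to a seventh.
And major becomes minor under inversion, so we get a minor seventh.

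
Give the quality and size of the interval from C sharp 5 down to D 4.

major seventh

Descending from C#5 to D4 is the same interval as ascending D4 to C#5.
D to C spans seven letter names (D-E-F-G-A-B-C): a seventh.
Counting semitones, D4→C#5 is 11, which is the major seventh.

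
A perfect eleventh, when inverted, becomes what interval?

P5

First reduce the compound perfect eleventh to its simple form, a perfect fourth.
Inverted interval numbers add to nine, so a fourth pairs with a fifth (4 + 5 = 9).
Quality inverts too: perfect stays perfect. That makes the inversion a perfect fifth.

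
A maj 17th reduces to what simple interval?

major third

Each octave removed subtracts seven from the number: 17 − 14 = 3.
That makes a major seventeenth a compound major third — 2 octaves plus a major third.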